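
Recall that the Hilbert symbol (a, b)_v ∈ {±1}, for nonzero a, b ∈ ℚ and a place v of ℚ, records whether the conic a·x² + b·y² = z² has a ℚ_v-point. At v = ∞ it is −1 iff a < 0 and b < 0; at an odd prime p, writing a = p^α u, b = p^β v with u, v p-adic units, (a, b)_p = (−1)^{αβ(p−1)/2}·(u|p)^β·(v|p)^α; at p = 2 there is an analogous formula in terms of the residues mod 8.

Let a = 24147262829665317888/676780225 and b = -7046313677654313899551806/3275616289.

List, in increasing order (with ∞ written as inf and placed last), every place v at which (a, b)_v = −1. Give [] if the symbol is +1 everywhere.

(a, b) ≡ (13, -79534) mod (ℚ^×)²; places V = {2, 3, 5, 7, 11, 13, 17, 19, 23, 43, ∞}.
(a,b)_3: α=4, u≡1; β=4, v≡2 (mod 3); (1|3)=+1, (2|3)=-1; sign (−1)^0·+1^4·-1^4 = +1.
(a,b)_∞: sgn(13)=+, sgn(-79534)=−, so +1.
(a,b)_43: α=-2, u≡16; β=-2, v≡9 (mod 43); (16|43)=+1, (9|43)=+1; sign (−1)^0·+1^-2·+1^-2 = +1.
(a,b)_5: α=-2, u≡2; β=0, v≡1 (mod 5); (2|5)=-1, (1|5)=+1; sign (−1)^0·-1^0·+1^-2 = +1.
(a,b)_19: α=2, u≡3; β=3, v≡13 (mod 19); (3|19)=-1, (13|19)=-1; sign (−1)^0·-1^3·-1^2 = -1.
(a,b)_11: α=-4, u≡6; β=-6, v≡8 (mod 11); (6|11)=-1, (8|11)=-1; sign (−1)^0·-1^-6·-1^-4 = +1.
(a,b)_13: α=3, u≡12; β=5, v≡2 (mod 13); (12|13)=+1, (2|13)=-1; sign (−1)^0·+1^5·-1^3 = -1.
(a,b)_17: α=2, u≡16; β=4, v≡2 (mod 17); (16|17)=+1, (2|17)=+1; sign (−1)^0·+1^4·+1^2 = +1.
(a,b)_2: α=10, β=1; u≡5, v≡1 (mod 8); ε(u)ε(v)=0·0, αω(v)=10·0, βω(u)=1·1; sum ≡ 1  ⇒  -1.
(a,b)_7: α=4, u≡5; β=5, v≡3 (mod 7); (5|7)=-1, (3|7)=-1; sign (−1)^0·-1^5·-1^4 = -1.
(a,b)_23: α=2, u≡1; β=3, v≡11 (mod 23); (1|23)=+1, (11|23)=-1; sign (−1)^0·+1^3·-1^2 = +1.
(13, -79534 / ℚ) ramifies at {2, 7, 13, 19}: a division algebra.

[2, 7, 13, 19]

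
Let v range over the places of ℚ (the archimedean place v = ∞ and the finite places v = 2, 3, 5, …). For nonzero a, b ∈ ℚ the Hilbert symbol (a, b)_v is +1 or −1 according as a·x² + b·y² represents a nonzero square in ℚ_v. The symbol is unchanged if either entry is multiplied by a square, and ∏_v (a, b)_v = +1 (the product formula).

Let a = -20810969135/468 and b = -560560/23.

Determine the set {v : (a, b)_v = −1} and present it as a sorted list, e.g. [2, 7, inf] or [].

[11, 13, 17, inf]

(a, b) ≡ (-281521955, -16445) mod (ℚ^×)²; places V = {2, 3, 5, 7, 11, 13, 17, 19, 23, 31, 53, ∞}.
(a,b)_∞: sgn(-281521955)=−, sgn(-16445)=−, so -1.
(a,b)_3: α=-2, u≡1; β=0, v≡1 (mod 3); (1|3)=+1, (1|3)=+1; sign (−1)^0·+1^0·+1^-2 = +1.
(a,b)_7: α=0, u≡5; β=2, v≡6 (mod 7); (5|7)=-1, (6|7)=-1; sign (−1)^0·-1^2·-1^0 = +1.
(a,b)_11: α=1, u≡1; β=1, v≡3 (mod 11); (1|11)=+1, (3|11)=+1; sign (−1)^1·+1^1·+1^1 = -1.
(a,b)_2: α=-2, β=4; u≡5, v≡3 (mod 8); ε(u)ε(v)=0·1, αω(v)=-2·1, βω(u)=4·1; sum ≡ 0  ⇒  +1.
(a,b)_23: α=1, u≡2; β=-1, v≡19 (mod 23); (2|23)=+1, (19|23)=-1; sign (−1)^1·+1^-1·-1^1 = +1.
(a,b)_31: α=2, u≡14; β=0, v≡10 (mod 31); (14|31)=+1, (10|31)=+1; sign (−1)^0·+1^0·+1^2 = +1.
(a,b)_17: α=1, u≡6; β=0, v≡11 (mod 17); (6|17)=-1, (11|17)=-1; sign (−1)^0·-1^0·-1^1 = -1.
(a,b)_5: α=1, u≡1; β=1, v≡1 (mod 5); (1|5)=+1, (1|5)=+1; sign (−1)^0·+1^1·+1^1 = +1.
(a,b)_13: α=-1, u≡7; β=1, v≡4 (mod 13); (7|13)=-1, (4|13)=+1; sign (−1)^0·-1^1·+1^-1 = -1.
(a,b)_53: α=1, u≡14; β=0, v≡47 (mod 53); (14|53)=-1, (47|53)=+1; sign (−1)^0·-1^0·+1^1 = +1.
(a,b)_19: α=1, u≡8; β=0, v≡4 (mod 19); (8|19)=-1, (4|19)=+1; sign (−1)^0·-1^0·+1^1 = +1.
|Ram(-281521955, -16445)| = 4, even; anisotropic at {11, 13, 17, ∞}.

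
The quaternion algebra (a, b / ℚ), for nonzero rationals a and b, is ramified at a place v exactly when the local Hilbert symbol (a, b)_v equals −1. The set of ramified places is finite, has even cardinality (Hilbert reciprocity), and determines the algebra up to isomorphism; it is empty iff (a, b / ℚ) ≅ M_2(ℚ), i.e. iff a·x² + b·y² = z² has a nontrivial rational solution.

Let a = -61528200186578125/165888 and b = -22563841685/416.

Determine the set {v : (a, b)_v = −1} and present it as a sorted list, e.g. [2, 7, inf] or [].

[5, 17, 23, inf]

Mod squares: a ≡ -14858, b ≡ -461890. Check v ∈ {∞, 2, 3, 5, 7, 11, 13, 17, 19, 23}.
v=3: a=3^-4·(≡1), b=3^0·(≡2) mod 3; (1|3)=+1, (2|3)=-1; (−1)^{-4·0·1}·(+1)^0·(-1)^-4 = +1.
v=7: a=7^2·(≡6), b=7^4·(≡6) mod 7; (6|7)=-1, (6|7)=-1; (−1)^{2·4·3}·(-1)^4·(-1)^2 = +1.
v=23: a=23^3·(≡19), b=23^2·(≡17) mod 23; (19|23)=-1, (17|23)=-1; (−1)^{3·2·11}·(-1)^2·(-1)^3 = -1.
v=11: a=11^2·(≡5), b=11^1·(≡8) mod 11; (5|11)=+1, (8|11)=-1; (−1)^{2·1·5}·(+1)^1·(-1)^2 = +1.
v=2: v_2(a)=-11, v_2(b)=-5; units ≡ 3, 7 (mod 8); ε·ε+αω+βω = 1·1+-11·0+-5·1 ≡ 0  ⇒  (a,b)_2 = +1.
v=∞: -14858 < 0 and -461890 < 0  ⇒  (a,b)_∞ = -1.
v=17: a=17^1·(≡6), b=17^1·(≡9) mod 17; (6|17)=-1, (9|17)=+1; (−1)^{1·1·8}·(-1)^1·(+1)^1 = -1.
v=13: a=13^2·(≡10), b=13^-1·(≡3) mod 13; (10|13)=+1, (3|13)=+1; (−1)^{2·-1·6}·(+1)^-1·(+1)^2 = +1.
v=5: a=5^6·(≡3), b=5^1·(≡3) mod 5; (3|5)=-1, (3|5)=-1; (−1)^{6·1·2}·(-1)^1·(-1)^6 = -1.
v=19: a=19^1·(≡6), b=19^1·(≡15) mod 19; (6|19)=+1, (15|19)=-1; (−1)^{1·1·9}·(+1)^1·(-1)^1 = +1.
Ram(-14858, -461890) = {5, 17, 23, ∞}; no ℚ_5-point on the conic.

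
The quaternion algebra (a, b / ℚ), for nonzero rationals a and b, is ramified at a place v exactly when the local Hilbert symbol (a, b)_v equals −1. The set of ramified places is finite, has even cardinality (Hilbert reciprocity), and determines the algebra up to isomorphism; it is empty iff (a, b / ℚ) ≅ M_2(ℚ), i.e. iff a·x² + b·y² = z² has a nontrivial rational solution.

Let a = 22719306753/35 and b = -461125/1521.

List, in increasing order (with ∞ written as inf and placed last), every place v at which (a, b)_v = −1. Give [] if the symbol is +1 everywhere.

[2, 7, 11, 13, 31, 43]

(a, b) ≡ (88352859595, -18445) mod (ℚ^×)²; places V = {2, 3, 5, 7, 11, 13, 17, 19, 31, 41, 43, ∞}.
(a,b)_∞: sgn(88352859595)=+, sgn(-18445)=−, so +1.
(a,b)_13: α=1, u≡4; β=-2, v≡7 (mod 13); (4|13)=+1, (7|13)=-1; sign (−1)^0·+1^-2·-1^1 = -1.
(a,b)_2: α=0, β=0; u≡3, v≡3 (mod 8); ε(u)ε(v)=1·1, αω(v)=0·1, βω(u)=0·1; sum ≡ 1  ⇒  -1.
(a,b)_17: α=1, u≡3; β=1, v≡3 (mod 17); (3|17)=-1, (3|17)=-1; sign (−1)^0·-1^1·-1^1 = +1.
(a,b)_43: α=1, u≡26; β=0, v≡30 (mod 43); (26|43)=-1, (30|43)=-1; sign (−1)^0·-1^0·-1^1 = -1.
(a,b)_11: α=1, u≡4; β=0, v≡2 (mod 11); (4|11)=+1, (2|11)=-1; sign (−1)^0·+1^0·-1^1 = -1.
(a,b)_31: α=1, u≡9; β=1, v≡18 (mod 31); (9|31)=+1, (18|31)=+1; sign (−1)^1·+1^1·+1^1 = -1.
(a,b)_7: α=-1, u≡2; β=1, v≡1 (mod 7); (2|7)=+1, (1|7)=+1; sign (−1)^1·+1^1·+1^-1 = -1.
(a,b)_41: α=1, u≡34; β=0, v≡21 (mod 41); (34|41)=-1, (21|41)=+1; sign (−1)^0·-1^0·+1^1 = +1.
(a,b)_19: α=1, u≡8; β=0, v≡5 (mod 19); (8|19)=-1, (5|19)=+1; sign (−1)^0·-1^0·+1^1 = +1.
(a,b)_3: α=2, u≡1; β=-2, v≡2 (mod 3); (1|3)=+1, (2|3)=-1; sign (−1)^0·+1^-2·-1^2 = +1.
(a,b)_5: α=-1, u≡4; β=3, v≡1 (mod 5); (4|5)=+1, (1|5)=+1; sign (−1)^0·+1^3·+1^-1 = +1.
|Ram(88352859595, -18445)| = 6, even; anisotropic at {2, 7, 11, 13, 31, 43}.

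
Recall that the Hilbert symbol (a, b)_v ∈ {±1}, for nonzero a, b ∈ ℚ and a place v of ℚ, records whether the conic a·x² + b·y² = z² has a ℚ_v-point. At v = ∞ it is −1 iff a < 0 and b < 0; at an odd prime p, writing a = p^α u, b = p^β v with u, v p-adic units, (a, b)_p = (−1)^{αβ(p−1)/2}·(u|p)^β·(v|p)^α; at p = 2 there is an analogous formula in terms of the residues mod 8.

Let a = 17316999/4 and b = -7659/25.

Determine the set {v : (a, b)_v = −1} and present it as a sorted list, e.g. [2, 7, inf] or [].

[7, 23]

(a, b) ≡ (1924111, -851) mod (ℚ^×)²; places V = {2, 3, 5, 7, 17, 19, 23, 37, ∞}.
(a,b)_23: α=1, u≡2; β=1, v≡6 (mod 23); (2|23)=+1, (6|23)=+1; sign (−1)^1·+1^1·+1^1 = -1.
(a,b)_17: α=1, u≡6; β=0, v≡1 (mod 17); (6|17)=-1, (1|17)=+1; sign (−1)^0·-1^0·+1^1 = +1.
(a,b)_3: α=2, u≡1; β=2, v≡1 (mod 3); (1|3)=+1, (1|3)=+1; sign (−1)^0·+1^2·+1^2 = +1.
(a,b)_∞: sgn(1924111)=+, sgn(-851)=−, so +1.
(a,b)_5: α=0, u≡1; β=-2, v≡1 (mod 5); (1|5)=+1, (1|5)=+1; sign (−1)^0·+1^-2·+1^0 = +1.
(a,b)_19: α=1, u≡12; β=0, v≡6 (mod 19); (12|19)=-1, (6|19)=+1; sign (−1)^0·-1^0·+1^1 = +1.
(a,b)_37: α=1, u≡22; β=1, v≡8 (mod 37); (22|37)=-1, (8|37)=-1; sign (−1)^0·-1^1·-1^1 = +1.
(a,b)_7: α=1, u≡2; β=0, v≡5 (mod 7); (2|7)=+1, (5|7)=-1; sign (−1)^0·+1^0·-1^1 = -1.
(a,b)_2: α=-2, β=0; u≡7, v≡5 (mod 8); ε(u)ε(v)=1·0, αω(v)=-2·1, βω(u)=0·0; sum ≡ 0  ⇒  +1.
Ram(1924111, -851) = {7, 23}; no ℚ_7-point on the conic.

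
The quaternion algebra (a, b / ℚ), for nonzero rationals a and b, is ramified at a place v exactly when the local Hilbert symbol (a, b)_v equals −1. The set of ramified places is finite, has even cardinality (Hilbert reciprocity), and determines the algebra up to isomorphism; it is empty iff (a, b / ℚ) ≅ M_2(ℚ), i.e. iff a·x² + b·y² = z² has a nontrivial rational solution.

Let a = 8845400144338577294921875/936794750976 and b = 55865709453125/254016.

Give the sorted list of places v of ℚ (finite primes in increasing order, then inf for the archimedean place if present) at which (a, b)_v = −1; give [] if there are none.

(a, b) ≡ (4290, 5) mod (ℚ^×)²; places V = {2, 3, 5, 7, 11, 13, 17, ∞}.
(a,b)_∞: sgn(4290)=+, sgn(5)=+, so +1.
(a,b)_17: α=2, u≡11; β=2, v≡14 (mod 17); (11|17)=-1, (14|17)=-1; sign (−1)^0·-1^2·-1^2 = +1.
(a,b)_5: α=11, u≡3; β=7, v≡1 (mod 5); (3|5)=-1, (1|5)=+1; sign (−1)^0·-1^7·+1^11 = -1.
(a,b)_7: α=-6, u≡6; β=-2, v≡3 (mod 7); (6|7)=-1, (3|7)=-1; sign (−1)^0·-1^-2·-1^-6 = +1.
(a,b)_11: α=11, u≡3; β=4, v≡9 (mod 11); (3|11)=+1, (9|11)=+1; sign (−1)^0·+1^4·+1^11 = +1.
(a,b)_13: α=3, u≡11; β=2, v≡8 (mod 13); (11|13)=-1, (8|13)=-1; sign (−1)^0·-1^2·-1^3 = -1.
(a,b)_2: α=-15, β=-6; u≡1, v≡5 (mod 8); ε(u)ε(v)=0·0, αω(v)=-15·1, βω(u)=-6·0; sum ≡ 1  ⇒  -1.
(a,b)_3: α=-5, u≡2; β=-4, v≡2 (mod 3); (2|3)=-1, (2|3)=-1; sign (−1)^0·-1^-4·-1^-5 = -1.
(4290, 5 / ℚ) ramifies at {2, 3, 5, 13}: a division algebra.

[2, 3, 5, 13]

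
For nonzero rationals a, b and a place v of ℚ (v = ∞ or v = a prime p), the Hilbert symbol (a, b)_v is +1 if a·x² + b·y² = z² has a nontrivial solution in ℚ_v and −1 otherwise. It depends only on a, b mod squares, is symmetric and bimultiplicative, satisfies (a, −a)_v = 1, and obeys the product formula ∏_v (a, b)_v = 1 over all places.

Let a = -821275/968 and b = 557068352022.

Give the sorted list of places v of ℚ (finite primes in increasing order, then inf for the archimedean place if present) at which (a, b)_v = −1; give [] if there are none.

(a, b) ≡ (-182, 92278) mod (ℚ^×)²; places V = {2, 3, 5, 7, 11, 13, 19, 29, 37, 43, ∞}.
(a,b)_13: α=1, u≡3; β=2, v≡1 (mod 13); (3|13)=+1, (1|13)=+1; sign (−1)^0·+1^2·+1^1 = +1.
(a,b)_11: α=-2, u≡5; β=0, v≡6 (mod 11); (5|11)=+1, (6|11)=-1; sign (−1)^0·+1^0·-1^-2 = +1.
(a,b)_37: α=0, u≡27; β=1, v≡8 (mod 37); (27|37)=+1, (8|37)=-1; sign (−1)^0·+1^1·-1^0 = +1.
(a,b)_3: α=0, u≡1; β=6, v≡1 (mod 3); (1|3)=+1, (1|3)=+1; sign (−1)^0·+1^6·+1^0 = +1.
(a,b)_5: α=2, u≡3; β=0, v≡2 (mod 5); (3|5)=-1, (2|5)=-1; sign (−1)^0·-1^0·-1^2 = +1.
(a,b)_2: α=-3, β=1; u≡5, v≡3 (mod 8); ε(u)ε(v)=0·1, αω(v)=-3·1, βω(u)=1·1; sum ≡ 0  ⇒  +1.
(a,b)_29: α=0, u≡11; β=1, v≡10 (mod 29); (11|29)=-1, (10|29)=-1; sign (−1)^0·-1^1·-1^0 = -1.
(a,b)_43: α=0, u≡7; β=1, v≡28 (mod 43); (7|43)=-1, (28|43)=-1; sign (−1)^0·-1^1·-1^0 = -1.
(a,b)_∞: sgn(-182)=−, sgn(92278)=+, so +1.
(a,b)_19: α=2, u≡14; β=0, v≡10 (mod 19); (14|19)=-1, (10|19)=-1; sign (−1)^0·-1^0·-1^2 = +1.
(a,b)_7: α=1, u≡1; β=2, v≡4 (mod 7); (1|7)=+1, (4|7)=+1; sign (−1)^0·+1^2·+1^1 = +1.
Ram(-182, 92278) = {29, 43}; no ℚ_29-point on the conic.

[29, 43]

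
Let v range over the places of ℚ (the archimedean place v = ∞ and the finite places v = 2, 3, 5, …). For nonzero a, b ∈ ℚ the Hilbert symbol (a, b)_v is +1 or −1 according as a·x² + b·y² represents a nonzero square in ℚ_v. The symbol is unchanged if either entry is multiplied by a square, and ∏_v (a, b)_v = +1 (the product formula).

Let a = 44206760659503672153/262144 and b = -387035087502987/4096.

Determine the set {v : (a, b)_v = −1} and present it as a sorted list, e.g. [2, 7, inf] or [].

Mod squares: a ≡ 7683753, b ≡ -29667. Check v ∈ {∞, 2, 3, 7, 11, 29, 31, 37}.
v=31: a=31^1·(≡2), b=31^1·(≡8) mod 31; (2|31)=+1, (8|31)=+1; (−1)^{1·1·15}·(+1)^1·(+1)^1 = -1.
v=∞: 7683753 > 0 and -29667 < 0  ⇒  (a,b)_∞ = +1.
v=2: v_2(a)=-18, v_2(b)=-12; units ≡ 1, 5 (mod 8); ε·ε+αω+βω = 0·0+-18·1+-12·0 ≡ 0  ⇒  (a,b)_2 = +1.
v=37: a=37^3·(≡34), b=37^2·(≡12) mod 37; (34|37)=+1, (12|37)=+1; (−1)^{3·2·18}·(+1)^2·(+1)^3 = +1.
v=3: a=3^7·(≡1), b=3^5·(≡2) mod 3; (1|3)=+1, (2|3)=-1; (−1)^{7·5·1}·(+1)^5·(-1)^7 = +1.
v=11: a=11^1·(≡1), b=11^1·(≡4) mod 11; (1|11)=+1, (4|11)=+1; (−1)^{1·1·5}·(+1)^1·(+1)^1 = -1.
v=7: a=7^9·(≡1), b=7^6·(≡5) mod 7; (1|7)=+1, (5|7)=-1; (−1)^{9·6·3}·(+1)^6·(-1)^9 = -1.
v=29: a=29^1·(≡23), b=29^1·(≡26) mod 29; (23|29)=+1, (26|29)=-1; (−1)^{1·1·14}·(+1)^1·(-1)^1 = -1.
Ram(7683753, -29667) = {7, 11, 29, 31}; no ℚ_7-point on the conic.

[7, 11, 29, 31]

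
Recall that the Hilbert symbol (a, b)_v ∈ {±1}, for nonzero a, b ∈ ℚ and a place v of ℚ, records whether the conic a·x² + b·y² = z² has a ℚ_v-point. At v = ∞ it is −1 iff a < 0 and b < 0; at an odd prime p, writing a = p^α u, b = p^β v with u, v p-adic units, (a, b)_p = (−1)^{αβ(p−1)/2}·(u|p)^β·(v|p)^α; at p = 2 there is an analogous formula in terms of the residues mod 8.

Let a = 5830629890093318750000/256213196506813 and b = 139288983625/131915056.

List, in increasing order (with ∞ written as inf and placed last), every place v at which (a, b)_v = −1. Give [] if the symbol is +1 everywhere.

(a, b) ≡ (143, 286195) mod (ℚ^×)²; places V = {2, 5, 7, 11, 13, 17, 37, 43, ∞}.
(a,b)_7: α=-8, u≡6; β=-3, v≡3 (mod 7); (6|7)=-1, (3|7)=-1; sign (−1)^0·-1^-3·-1^-8 = -1.
(a,b)_13: α=-1, u≡2; β=-1, v≡2 (mod 13); (2|13)=-1, (2|13)=-1; sign (−1)^0·-1^-1·-1^-1 = +1.
(a,b)_11: α=9, u≡2; β=6, v≡7 (mod 11); (2|11)=-1, (7|11)=-1; sign (−1)^0·-1^6·-1^9 = -1.
(a,b)_∞: sgn(143)=+, sgn(286195)=+, so +1.
(a,b)_37: α=2, u≡20; β=1, v≡35 (mod 37); (20|37)=-1, (35|37)=-1; sign (−1)^0·-1^1·-1^2 = -1.
(a,b)_5: α=8, u≡2; β=3, v≡4 (mod 5); (2|5)=-1, (4|5)=+1; sign (−1)^0·-1^3·+1^8 = -1.
(a,b)_43: α=-4, u≡14; β=-2, v≡12 (mod 43); (14|43)=+1, (12|43)=-1; sign (−1)^0·+1^-2·-1^-4 = +1.
(a,b)_17: α=2, u≡12; β=1, v≡14 (mod 17); (12|17)=-1, (14|17)=-1; sign (−1)^0·-1^1·-1^2 = -1.
(a,b)_2: α=4, β=-4; u≡7, v≡3 (mod 8); ε(u)ε(v)=1·1, αω(v)=4·1, βω(u)=-4·0; sum ≡ 1  ⇒  -1.
(143, 286195 / ℚ) ramifies at {2, 5, 7, 11, 17, 37}: a division algebra.

[2, 5, 7, 11, 17, 37]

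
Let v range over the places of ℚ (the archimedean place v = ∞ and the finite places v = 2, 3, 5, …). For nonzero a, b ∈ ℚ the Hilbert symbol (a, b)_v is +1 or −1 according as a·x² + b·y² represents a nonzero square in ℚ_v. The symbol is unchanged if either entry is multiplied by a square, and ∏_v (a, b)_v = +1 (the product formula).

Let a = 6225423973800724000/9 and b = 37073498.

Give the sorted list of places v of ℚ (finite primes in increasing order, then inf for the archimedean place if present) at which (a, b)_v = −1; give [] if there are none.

Mod squares: a ≡ 13090, b ≡ 2618. Check v ∈ {∞, 2, 3, 5, 7, 11, 17}.
v=5: a=5^3·(≡3), b=5^0·(≡3) mod 5; (3|5)=-1, (3|5)=-1; (−1)^{3·0·2}·(-1)^0·(-1)^3 = -1.
v=11: a=11^3·(≡10), b=11^1·(≡6) mod 11; (10|11)=-1, (6|11)=-1; (−1)^{3·1·5}·(-1)^1·(-1)^3 = -1.
v=2: v_2(a)=5, v_2(b)=1; units ≡ 1, 5 (mod 8); ε·ε+αω+βω = 0·0+5·1+1·0 ≡ 1  ⇒  (a,b)_2 = -1.
v=3: a=3^-2·(≡1), b=3^0·(≡2) mod 3; (1|3)=+1, (2|3)=-1; (−1)^{-2·0·1}·(+1)^0·(-1)^-2 = +1.
v=17: a=17^5·(≡5), b=17^3·(≡15) mod 17; (5|17)=-1, (15|17)=+1; (−1)^{5·3·8}·(-1)^3·(+1)^5 = -1.
v=7: a=7^7·(≡4), b=7^3·(≡6) mod 7; (4|7)=+1, (6|7)=-1; (−1)^{7·3·3}·(+1)^3·(-1)^7 = +1.
v=∞: 13090 > 0 and 2618 > 0  ⇒  (a,b)_∞ = +1.
|Ram(13090, 2618)| = 4, even; anisotropic at {2, 5, 11, 17}.

[2, 5, 11, 17]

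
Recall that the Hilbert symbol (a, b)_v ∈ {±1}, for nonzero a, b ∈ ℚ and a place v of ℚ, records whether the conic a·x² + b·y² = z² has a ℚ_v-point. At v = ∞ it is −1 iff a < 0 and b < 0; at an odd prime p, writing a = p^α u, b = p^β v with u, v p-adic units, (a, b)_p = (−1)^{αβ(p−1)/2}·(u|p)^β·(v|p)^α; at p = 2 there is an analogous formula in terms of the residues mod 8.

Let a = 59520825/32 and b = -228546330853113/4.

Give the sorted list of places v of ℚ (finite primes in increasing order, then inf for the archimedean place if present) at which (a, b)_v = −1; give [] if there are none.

Mod squares: a ≡ 58786, b ≡ -29393. Check v ∈ {∞, 2, 3, 5, 7, 13, 17, 19}.
v=13: a=13^1·(≡7), b=13^3·(≡12) mod 13; (7|13)=-1, (12|13)=+1; (−1)^{1·3·6}·(-1)^3·(+1)^1 = -1.
v=7: a=7^1·(≡3), b=7^3·(≡4) mod 7; (3|7)=-1, (4|7)=+1; (−1)^{1·3·3}·(-1)^3·(+1)^1 = +1.
v=∞: 58786 > 0 and -29393 < 0  ⇒  (a,b)_∞ = +1.
v=2: v_2(a)=-5, v_2(b)=-2; units ≡ 1, 7 (mod 8); ε·ε+αω+βω = 0·1+-5·0+-2·0 ≡ 0  ⇒  (a,b)_2 = +1.
v=5: a=5^2·(≡4), b=5^0·(≡3) mod 5; (4|5)=+1, (3|5)=-1; (−1)^{2·0·2}·(+1)^0·(-1)^2 = +1.
v=3: a=3^4·(≡1), b=3^2·(≡1) mod 3; (1|3)=+1, (1|3)=+1; (−1)^{4·2·1}·(+1)^2·(+1)^4 = +1.
v=19: a=19^1·(≡17), b=19^3·(≡7) mod 19; (17|19)=+1, (7|19)=+1; (−1)^{1·3·9}·(+1)^3·(+1)^1 = -1.
v=17: a=17^1·(≡5), b=17^3·(≡5) mod 17; (5|17)=-1, (5|17)=-1; (−1)^{1·3·8}·(-1)^3·(-1)^1 = +1.
(58786, -29393 / ℚ) ramifies at {13, 19}: a division algebra.

[13, 19]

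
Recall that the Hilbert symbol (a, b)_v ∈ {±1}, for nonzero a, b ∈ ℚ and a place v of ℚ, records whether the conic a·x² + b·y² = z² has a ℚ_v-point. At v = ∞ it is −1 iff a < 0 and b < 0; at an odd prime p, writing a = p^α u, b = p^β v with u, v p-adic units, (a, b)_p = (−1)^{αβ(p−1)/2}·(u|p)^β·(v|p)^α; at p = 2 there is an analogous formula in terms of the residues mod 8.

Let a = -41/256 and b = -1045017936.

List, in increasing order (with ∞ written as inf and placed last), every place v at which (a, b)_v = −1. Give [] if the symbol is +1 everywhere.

(a, b) ≡ (-41, -589) mod (ℚ^×)²; places V = {2, 3, 19, 31, 37, 41, ∞}.
(a,b)_31: α=0, u≡22; β=1, v≡12 (mod 31); (22|31)=-1, (12|31)=-1; sign (−1)^0·-1^1·-1^0 = -1.
(a,b)_41: α=1, u≡4; β=0, v≡27 (mod 41); (4|41)=+1, (27|41)=-1; sign (−1)^0·+1^0·-1^1 = -1.
(a,b)_19: α=0, u≡6; β=1, v≡9 (mod 19); (6|19)=+1, (9|19)=+1; sign (−1)^0·+1^1·+1^0 = +1.
(a,b)_3: α=0, u≡1; β=4, v≡2 (mod 3); (1|3)=+1, (2|3)=-1; sign (−1)^0·+1^4·-1^0 = +1.
(a,b)_2: α=-8, β=4; u≡7, v≡3 (mod 8); ε(u)ε(v)=1·1, αω(v)=-8·1, βω(u)=4·0; sum ≡ 1  ⇒  -1.
(a,b)_∞: sgn(-41)=−, sgn(-589)=−, so -1.
(a,b)_37: α=0, u≡26; β=2, v≡3 (mod 37); (26|37)=+1, (3|37)=+1; sign (−1)^0·+1^2·+1^0 = +1.
(-41, -589 / ℚ) ramifies at {2, 31, 41, ∞}: a division algebra.

[2, 31, 41, inf]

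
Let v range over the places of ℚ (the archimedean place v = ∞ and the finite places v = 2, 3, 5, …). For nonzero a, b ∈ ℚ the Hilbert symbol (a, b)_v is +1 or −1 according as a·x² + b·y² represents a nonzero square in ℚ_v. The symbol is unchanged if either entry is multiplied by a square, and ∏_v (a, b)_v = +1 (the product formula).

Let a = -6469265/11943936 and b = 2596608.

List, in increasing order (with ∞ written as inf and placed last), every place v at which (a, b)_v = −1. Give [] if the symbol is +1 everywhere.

(a, b) ≡ (-185, 23) mod (ℚ^×)²; places V = {2, 3, 5, 7, 11, 17, 23, 37, ∞}.
(a,b)_5: α=1, u≡2; β=0, v≡3 (mod 5); (2|5)=-1, (3|5)=-1; sign (−1)^0·-1^0·-1^1 = -1.
(a,b)_7: α=0, u≡4; β=2, v≡2 (mod 7); (4|7)=+1, (2|7)=+1; sign (−1)^0·+1^2·+1^0 = +1.
(a,b)_∞: sgn(-185)=−, sgn(23)=+, so +1.
(a,b)_3: α=-6, u≡1; β=2, v≡2 (mod 3); (1|3)=+1, (2|3)=-1; sign (−1)^0·+1^2·-1^-6 = +1.
(a,b)_17: α=2, u≡9; β=0, v≡11 (mod 17); (9|17)=+1, (11|17)=-1; sign (−1)^0·+1^0·-1^2 = +1.
(a,b)_2: α=-14, β=8; u≡7, v≡7 (mod 8); ε(u)ε(v)=1·1, αω(v)=-14·0, βω(u)=8·0; sum ≡ 1  ⇒  -1.
(a,b)_23: α=0, u≡17; β=1, v≡12 (mod 23); (17|23)=-1, (12|23)=+1; sign (−1)^0·-1^1·+1^0 = -1.
(a,b)_37: α=1, u≡18; β=0, v≡22 (mod 37); (18|37)=-1, (22|37)=-1; sign (−1)^0·-1^0·-1^1 = -1.
(a,b)_11: α=2, u≡7; β=0, v≡3 (mod 11); (7|11)=-1, (3|11)=+1; sign (−1)^0·-1^0·+1^2 = +1.
Ram(-185, 23) = {2, 5, 23, 37}; no ℚ_2-point on the conic.

[2, 5, 23, 37]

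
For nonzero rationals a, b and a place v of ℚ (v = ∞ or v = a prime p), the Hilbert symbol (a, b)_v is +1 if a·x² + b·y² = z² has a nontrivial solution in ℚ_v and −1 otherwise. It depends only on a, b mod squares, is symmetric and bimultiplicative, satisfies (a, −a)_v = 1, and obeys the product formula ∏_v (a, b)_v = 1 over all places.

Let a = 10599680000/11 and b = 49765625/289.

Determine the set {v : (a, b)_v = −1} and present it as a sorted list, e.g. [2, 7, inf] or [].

[5, 11]

Mod squares: a ≡ 22, b ≡ 65. Check v ∈ {∞, 2, 5, 7, 11, 13, 17}.
v=17: a=17^0·(≡5), b=17^-2·(≡12) mod 17; (5|17)=-1, (12|17)=-1; (−1)^{0·-2·8}·(-1)^-2·(-1)^0 = +1.
v=13: a=13^2·(≡4), b=13^1·(≡5) mod 13; (4|13)=+1, (5|13)=-1; (−1)^{2·1·6}·(+1)^1·(-1)^2 = +1.
v=11: a=11^-1·(≡8), b=11^0·(≡10) mod 11; (8|11)=-1, (10|11)=-1; (−1)^{-1·0·5}·(-1)^0·(-1)^-1 = -1.
v=7: a=7^2·(≡2), b=7^2·(≡1) mod 7; (2|7)=+1, (1|7)=+1; (−1)^{2·2·3}·(+1)^2·(+1)^2 = +1.
v=∞: 22 > 0 and 65 > 0  ⇒  (a,b)_∞ = +1.
v=2: v_2(a)=11, v_2(b)=0; units ≡ 3, 1 (mod 8); ε·ε+αω+βω = 1·0+11·0+0·1 ≡ 0  ⇒  (a,b)_2 = +1.
v=5: a=5^4·(≡3), b=5^7·(≡3) mod 5; (3|5)=-1, (3|5)=-1; (−1)^{4·7·2}·(-1)^7·(-1)^4 = -1.
|Ram(22, 65)| = 2, even; anisotropic at {5, 11}.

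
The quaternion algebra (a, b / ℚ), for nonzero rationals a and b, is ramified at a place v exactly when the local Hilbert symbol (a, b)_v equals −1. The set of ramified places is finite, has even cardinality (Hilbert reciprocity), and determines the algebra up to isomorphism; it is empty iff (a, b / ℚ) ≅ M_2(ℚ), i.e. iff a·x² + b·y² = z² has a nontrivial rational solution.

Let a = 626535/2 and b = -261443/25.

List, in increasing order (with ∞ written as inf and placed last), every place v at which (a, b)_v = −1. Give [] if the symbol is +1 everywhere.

[2, 5, 7, 17]

(a, b) ≡ (15470, -1547) mod (ℚ^×)²; places V = {2, 3, 5, 7, 13, 17, ∞}.
(a,b)_13: α=1, u≡2; β=3, v≡2 (mod 13); (2|13)=-1, (2|13)=-1; sign (−1)^0·-1^3·-1^1 = +1.
(a,b)_∞: sgn(15470)=+, sgn(-1547)=−, so +1.
(a,b)_3: α=4, u≡2; β=0, v≡1 (mod 3); (2|3)=-1, (1|3)=+1; sign (−1)^0·-1^0·+1^4 = +1.
(a,b)_2: α=-1, β=0; u≡7, v≡5 (mod 8); ε(u)ε(v)=1·0, αω(v)=-1·1, βω(u)=0·0; sum ≡ 1  ⇒  -1.
(a,b)_5: α=1, u≡1; β=-2, v≡2 (mod 5); (1|5)=+1, (2|5)=-1; sign (−1)^0·+1^-2·-1^1 = -1.
(a,b)_7: α=1, u≡5; β=1, v≡6 (mod 7); (5|7)=-1, (6|7)=-1; sign (−1)^1·-1^1·-1^1 = -1.
(a,b)_17: α=1, u≡8; β=1, v≡5 (mod 17); (8|17)=+1, (5|17)=-1; sign (−1)^0·+1^1·-1^1 = -1.
|Ram(15470, -1547)| = 4, even; anisotropic at {2, 5, 7, 17}.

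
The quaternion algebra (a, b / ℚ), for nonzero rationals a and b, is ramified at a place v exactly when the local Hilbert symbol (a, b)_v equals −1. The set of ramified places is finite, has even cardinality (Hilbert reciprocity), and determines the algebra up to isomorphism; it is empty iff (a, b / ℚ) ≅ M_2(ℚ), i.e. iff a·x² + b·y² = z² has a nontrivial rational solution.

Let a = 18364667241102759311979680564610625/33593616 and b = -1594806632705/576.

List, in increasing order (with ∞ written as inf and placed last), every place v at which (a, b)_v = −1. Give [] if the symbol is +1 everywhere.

Mod squares: a ≡ 1708993, b ≡ -36510305. Check v ∈ {∞, 2, 3, 5, 7, 11, 13, 17, 19, 23, 37, 47}.
v=17: a=17^3·(≡16), b=17^1·(≡16) mod 17; (16|17)=+1, (16|17)=+1; (−1)^{3·1·8}·(+1)^1·(+1)^3 = +1.
v=3: a=3^-4·(≡1), b=3^-2·(≡1) mod 3; (1|3)=+1, (1|3)=+1; (−1)^{-4·-2·1}·(+1)^-2·(+1)^-4 = +1.
v=2: v_2(a)=-4, v_2(b)=-6; units ≡ 1, 7 (mod 8); ε·ε+αω+βω = 0·1+-4·0+-6·0 ≡ 0  ⇒  (a,b)_2 = +1.
v=37: a=37^3·(≡15), b=37^1·(≡25) mod 37; (15|37)=-1, (25|37)=+1; (−1)^{3·1·18}·(-1)^1·(+1)^3 = -1.
v=47: a=47^2·(≡29), b=47^1·(≡25) mod 47; (29|47)=-1, (25|47)=+1; (−1)^{2·1·23}·(-1)^1·(+1)^2 = -1.
v=19: a=19^7·(≡7), b=19^3·(≡3) mod 19; (7|19)=+1, (3|19)=-1; (−1)^{7·3·9}·(+1)^3·(-1)^7 = +1.
v=11: a=11^5·(≡2), b=11^2·(≡9) mod 11; (2|11)=-1, (9|11)=+1; (−1)^{5·2·5}·(-1)^2·(+1)^5 = +1.
v=13: a=13^5·(≡6), b=13^1·(≡12) mod 13; (6|13)=-1, (12|13)=+1; (−1)^{5·1·6}·(-1)^1·(+1)^5 = -1.
v=∞: 1708993 > 0 and -36510305 < 0  ⇒  (a,b)_∞ = +1.
v=7: a=7^-2·(≡6), b=7^0·(≡4) mod 7; (6|7)=-1, (4|7)=+1; (−1)^{-2·0·3}·(-1)^0·(+1)^-2 = +1.
v=23: a=23^-2·(≡1), b=23^0·(≡17) mod 23; (1|23)=+1, (17|23)=-1; (−1)^{-2·0·11}·(+1)^0·(-1)^-2 = +1.
v=5: a=5^4·(≡2), b=5^1·(≡4) mod 5; (2|5)=-1, (4|5)=+1; (−1)^{4·1·2}·(-1)^1·(+1)^4 = -1.
Ram(1708993, -36510305) = {5, 13, 37, 47}; no ℚ_5-point on the conic.

[5, 13, 37, 47]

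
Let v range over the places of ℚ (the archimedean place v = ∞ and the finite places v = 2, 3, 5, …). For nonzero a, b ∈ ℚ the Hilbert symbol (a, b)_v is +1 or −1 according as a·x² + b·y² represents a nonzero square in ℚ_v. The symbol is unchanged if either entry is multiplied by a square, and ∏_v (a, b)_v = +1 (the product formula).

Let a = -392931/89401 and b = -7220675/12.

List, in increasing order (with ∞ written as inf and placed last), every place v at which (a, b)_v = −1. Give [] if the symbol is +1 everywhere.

(a, b) ≡ (-11, -7161) mod (ℚ^×)²; places V = {2, 3, 5, 7, 11, 13, 23, 31, ∞}.
(a,b)_∞: sgn(-11)=−, sgn(-7161)=−, so -1.
(a,b)_23: α=-2, u≡3; β=0, v≡5 (mod 23); (3|23)=+1, (5|23)=-1; sign (−1)^0·+1^0·-1^-2 = +1.
(a,b)_31: α=0, u≡2; β=1, v≡24 (mod 31); (2|31)=+1, (24|31)=-1; sign (−1)^0·+1^1·-1^0 = +1.
(a,b)_2: α=0, β=-2; u≡5, v≡7 (mod 8); ε(u)ε(v)=0·1, αω(v)=0·0, βω(u)=-2·1; sum ≡ 0  ⇒  +1.
(a,b)_7: α=2, u≡6; β=1, v≡6 (mod 7); (6|7)=-1, (6|7)=-1; sign (−1)^0·-1^1·-1^2 = -1.
(a,b)_3: α=6, u≡1; β=-1, v≡1 (mod 3); (1|3)=+1, (1|3)=+1; sign (−1)^0·+1^-1·+1^6 = +1.
(a,b)_5: α=0, u≡4; β=2, v≡4 (mod 5); (4|5)=+1, (4|5)=+1; sign (−1)^0·+1^2·+1^0 = +1.
(a,b)_13: α=-2, u≡8; β=0, v≡7 (mod 13); (8|13)=-1, (7|13)=-1; sign (−1)^0·-1^0·-1^-2 = +1.
(a,b)_11: α=1, u≡10; β=3, v≡9 (mod 11); (10|11)=-1, (9|11)=+1; sign (−1)^1·-1^3·+1^1 = +1.
(-11, -7161 / ℚ) ramifies at {7, ∞}: a division algebra.

[7, inf]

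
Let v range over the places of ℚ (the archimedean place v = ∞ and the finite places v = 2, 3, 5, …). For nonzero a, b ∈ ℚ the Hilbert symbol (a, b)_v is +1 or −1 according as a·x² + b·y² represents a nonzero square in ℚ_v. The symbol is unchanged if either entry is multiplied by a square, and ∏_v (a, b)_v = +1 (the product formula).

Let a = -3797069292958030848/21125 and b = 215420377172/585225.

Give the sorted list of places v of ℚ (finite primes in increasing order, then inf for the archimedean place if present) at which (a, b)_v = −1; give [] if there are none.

(a, b) ≡ (-550715, 7733) mod (ℚ^×)²; places V = {2, 3, 5, 7, 11, 13, 17, 19, 29, 31, 37, ∞}.
(a,b)_2: α=10, β=2; u≡5, v≡5 (mod 8); ε(u)ε(v)=0·0, αω(v)=10·1, βω(u)=2·1; sum ≡ 0  ⇒  +1.
(a,b)_∞: sgn(-550715)=−, sgn(7733)=+, so +1.
(a,b)_13: α=-2, u≡1; β=2, v≡2 (mod 13); (1|13)=+1, (2|13)=-1; sign (−1)^0·+1^2·-1^-2 = +1.
(a,b)_29: α=2, u≡5; β=2, v≡17 (mod 29); (5|29)=+1, (17|29)=-1; sign (−1)^0·+1^2·-1^2 = +1.
(a,b)_5: α=-3, u≡3; β=-2, v≡3 (mod 5); (3|5)=-1, (3|5)=-1; sign (−1)^0·-1^-2·-1^-3 = -1.
(a,b)_7: α=0, u≡3; β=2, v≡5 (mod 7); (3|7)=-1, (5|7)=-1; sign (−1)^0·-1^2·-1^0 = +1.
(a,b)_31: α=1, u≡22; β=0, v≡4 (mod 31); (22|31)=-1, (4|31)=+1; sign (−1)^0·-1^0·+1^1 = +1.
(a,b)_19: α=3, u≡11; β=1, v≡15 (mod 19); (11|19)=+1, (15|19)=-1; sign (−1)^1·+1^1·-1^3 = +1.
(a,b)_37: α=2, u≡36; β=1, v≡22 (mod 37); (36|37)=+1, (22|37)=-1; sign (−1)^0·+1^1·-1^2 = +1.
(a,b)_17: α=1, u≡11; β=-2, v≡4 (mod 17); (11|17)=-1, (4|17)=+1; sign (−1)^0·-1^-2·+1^1 = +1.
(a,b)_3: α=4, u≡1; β=-4, v≡2 (mod 3); (1|3)=+1, (2|3)=-1; sign (−1)^0·+1^-4·-1^4 = +1.
(a,b)_11: α=1, u≡10; β=1, v≡6 (mod 11); (10|11)=-1, (6|11)=-1; sign (−1)^1·-1^1·-1^1 = -1.
(-550715, 7733 / ℚ) ramifies at {5, 11}: a division algebra.

[5, 11]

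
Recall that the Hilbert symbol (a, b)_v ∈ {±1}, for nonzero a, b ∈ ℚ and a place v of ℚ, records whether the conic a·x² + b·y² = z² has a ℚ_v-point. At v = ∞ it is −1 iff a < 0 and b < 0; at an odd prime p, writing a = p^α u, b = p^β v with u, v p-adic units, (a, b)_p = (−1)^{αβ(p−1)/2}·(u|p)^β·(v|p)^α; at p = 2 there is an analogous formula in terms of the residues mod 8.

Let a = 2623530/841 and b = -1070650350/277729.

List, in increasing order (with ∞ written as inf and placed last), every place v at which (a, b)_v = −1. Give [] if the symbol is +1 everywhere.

[2, 7]

(a, b) ≡ (2730, -14) mod (ℚ^×)²; places V = {2, 3, 5, 7, 11, 13, 17, 29, 31, 53, ∞}.
(a,b)_13: α=1, u≡7; β=0, v≡1 (mod 13); (7|13)=-1, (1|13)=+1; sign (−1)^0·-1^0·+1^1 = +1.
(a,b)_7: α=1, u≡3; β=1, v≡5 (mod 7); (3|7)=-1, (5|7)=-1; sign (−1)^1·-1^1·-1^1 = -1.
(a,b)_3: α=1, u≡1; β=2, v≡1 (mod 3); (1|3)=+1, (1|3)=+1; sign (−1)^0·+1^2·+1^1 = +1.
(a,b)_∞: sgn(2730)=+, sgn(-14)=−, so +1.
(a,b)_17: α=0, u≡7; β=-2, v≡5 (mod 17); (7|17)=-1, (5|17)=-1; sign (−1)^0·-1^-2·-1^0 = +1.
(a,b)_5: α=1, u≡1; β=2, v≡4 (mod 5); (1|5)=+1, (4|5)=+1; sign (−1)^0·+1^2·+1^1 = +1.
(a,b)_2: α=1, β=1; u≡5, v≡1 (mod 8); ε(u)ε(v)=0·0, αω(v)=1·0, βω(u)=1·1; sum ≡ 1  ⇒  -1.
(a,b)_31: α=2, u≡16; β=-2, v≡6 (mod 31); (16|31)=+1, (6|31)=-1; sign (−1)^0·+1^-2·-1^2 = +1.
(a,b)_53: α=0, u≡26; β=2, v≡50 (mod 53); (26|53)=-1, (50|53)=-1; sign (−1)^0·-1^2·-1^0 = +1.
(a,b)_29: α=-2, u≡16; β=0, v≡26 (mod 29); (16|29)=+1, (26|29)=-1; sign (−1)^0·+1^0·-1^-2 = +1.
(a,b)_11: α=0, u≡6; β=2, v≡6 (mod 11); (6|11)=-1, (6|11)=-1; sign (−1)^0·-1^2·-1^0 = +1.
(2730, -14 / ℚ) ramifies at {2, 7}: a division algebra.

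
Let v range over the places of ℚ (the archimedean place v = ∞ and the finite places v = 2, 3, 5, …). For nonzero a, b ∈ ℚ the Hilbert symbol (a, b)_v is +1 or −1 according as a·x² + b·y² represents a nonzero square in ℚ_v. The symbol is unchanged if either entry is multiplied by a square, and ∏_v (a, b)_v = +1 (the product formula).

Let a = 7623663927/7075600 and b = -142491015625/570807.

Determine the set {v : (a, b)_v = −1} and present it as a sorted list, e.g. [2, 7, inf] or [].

(a, b) ≡ (87, -18879) mod (ℚ^×)²; places V = {2, 3, 5, 7, 11, 19, 23, 29, 31, 37, 41, ∞}.
(a,b)_41: α=0, u≡1; β=2, v≡6 (mod 41); (1|41)=+1, (6|41)=-1; sign (−1)^0·+1^2·-1^0 = +1.
(a,b)_11: α=2, u≡7; β=0, v≡7 (mod 11); (7|11)=-1, (7|11)=-1; sign (−1)^0·-1^0·-1^2 = +1.
(a,b)_23: α=2, u≡3; β=0, v≡3 (mod 23); (3|23)=+1, (3|23)=+1; sign (−1)^0·+1^0·+1^2 = +1.
(a,b)_7: α=-2, u≡3; β=1, v≡5 (mod 7); (3|7)=-1, (5|7)=-1; sign (−1)^0·-1^1·-1^-2 = -1.
(a,b)_5: α=-2, u≡3; β=8, v≡4 (mod 5); (3|5)=-1, (4|5)=+1; sign (−1)^0·-1^8·+1^-2 = +1.
(a,b)_∞: sgn(87)=+, sgn(-18879)=−, so +1.
(a,b)_31: α=0, u≡5; β=1, v≡27 (mod 31); (5|31)=+1, (27|31)=-1; sign (−1)^0·+1^1·-1^0 = +1.
(a,b)_3: α=1, u≡2; β=-9, v≡1 (mod 3); (2|3)=-1, (1|3)=+1; sign (−1)^1·-1^-9·+1^1 = +1.
(a,b)_19: α=-2, u≡17; β=0, v≡6 (mod 19); (17|19)=+1, (6|19)=+1; sign (−1)^0·+1^0·+1^-2 = +1.
(a,b)_37: α=2, u≡20; β=0, v≡12 (mod 37); (20|37)=-1, (12|37)=+1; sign (−1)^0·-1^0·+1^2 = +1.
(a,b)_2: α=-4, β=0; u≡7, v≡1 (mod 8); ε(u)ε(v)=1·0, αω(v)=-4·0, βω(u)=0·0; sum ≡ 0  ⇒  +1.
(a,b)_29: α=1, u≡18; β=-1, v≡16 (mod 29); (18|29)=-1, (16|29)=+1; sign (−1)^0·-1^-1·+1^1 = -1.
Ram(87, -18879) = {7, 29}; no ℚ_7-point on the conic.

[7, 29]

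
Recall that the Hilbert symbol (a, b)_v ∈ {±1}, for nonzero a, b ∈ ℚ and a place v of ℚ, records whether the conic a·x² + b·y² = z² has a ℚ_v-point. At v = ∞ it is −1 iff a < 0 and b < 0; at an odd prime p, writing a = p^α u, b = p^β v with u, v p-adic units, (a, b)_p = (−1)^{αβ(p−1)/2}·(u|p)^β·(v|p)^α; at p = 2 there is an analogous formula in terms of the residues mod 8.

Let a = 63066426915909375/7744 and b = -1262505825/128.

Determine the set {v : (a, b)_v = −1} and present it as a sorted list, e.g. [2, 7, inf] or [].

(a, b) ≡ (95, -4674) mod (ℚ^×)²; places V = {2, 3, 5, 7, 11, 19, 41, ∞}.
(a,b)_3: α=6, u≡2; β=3, v≡2 (mod 3); (2|3)=-1, (2|3)=-1; sign (−1)^0·-1^3·-1^6 = -1.
(a,b)_2: α=-6, β=-7; u≡7, v≡7 (mod 8); ε(u)ε(v)=1·1, αω(v)=-6·0, βω(u)=-7·0; sum ≡ 1  ⇒  -1.
(a,b)_∞: sgn(95)=+, sgn(-4674)=−, so +1.
(a,b)_11: α=-2, u≡10; β=0, v≡5 (mod 11); (10|11)=-1, (5|11)=+1; sign (−1)^0·-1^0·+1^-2 = +1.
(a,b)_19: α=3, u≡5; β=1, v≡4 (mod 19); (5|19)=+1, (4|19)=+1; sign (−1)^1·+1^1·+1^3 = -1.
(a,b)_5: α=5, u≡4; β=2, v≡4 (mod 5); (4|5)=+1, (4|5)=+1; sign (−1)^0·+1^2·+1^5 = +1.
(a,b)_41: α=2, u≡35; β=1, v≡4 (mod 41); (35|41)=-1, (4|41)=+1; sign (−1)^0·-1^1·+1^2 = -1.
(a,b)_7: α=4, u≡2; β=4, v≡4 (mod 7); (2|7)=+1, (4|7)=+1; sign (−1)^0·+1^4·+1^4 = +1.
Ram(95, -4674) = {2, 3, 19, 41}; no ℚ_2-point on the conic.

[2, 3, 19, 41]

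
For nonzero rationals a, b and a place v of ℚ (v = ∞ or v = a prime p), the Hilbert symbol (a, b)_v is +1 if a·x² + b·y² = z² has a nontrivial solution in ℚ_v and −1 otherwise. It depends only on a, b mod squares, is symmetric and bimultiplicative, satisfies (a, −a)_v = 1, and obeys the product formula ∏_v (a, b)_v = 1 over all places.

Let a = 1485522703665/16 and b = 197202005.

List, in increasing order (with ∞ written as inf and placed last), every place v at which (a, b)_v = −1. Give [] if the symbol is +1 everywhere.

[3, 5, 7, 11, 13, 41]

(a, b) ≡ (19084065, 205205) mod (ℚ^×)²; places V = {2, 3, 5, 7, 11, 13, 31, 41, ∞}.
(a,b)_13: α=1, u≡7; β=1, v≡10 (mod 13); (7|13)=-1, (10|13)=+1; sign (−1)^0·-1^1·+1^1 = -1.
(a,b)_3: α=5, u≡2; β=0, v≡2 (mod 3); (2|3)=-1, (2|3)=-1; sign (−1)^0·-1^0·-1^5 = -1.
(a,b)_11: α=1, u≡6; β=1, v≡7 (mod 11); (6|11)=-1, (7|11)=-1; sign (−1)^1·-1^1·-1^1 = -1.
(a,b)_∞: sgn(19084065)=+, sgn(205205)=+, so +1.
(a,b)_5: α=1, u≡3; β=1, v≡1 (mod 5); (3|5)=-1, (1|5)=+1; sign (−1)^0·-1^1·+1^1 = -1.
(a,b)_7: α=1, u≡6; β=1, v≡5 (mod 7); (6|7)=-1, (5|7)=-1; sign (−1)^1·-1^1·-1^1 = -1.
(a,b)_41: α=1, u≡9; β=1, v≡13 (mod 41); (9|41)=+1, (13|41)=-1; sign (−1)^0·+1^1·-1^1 = -1.
(a,b)_2: α=-4, β=0; u≡1, v≡5 (mod 8); ε(u)ε(v)=0·0, αω(v)=-4·1, βω(u)=0·0; sum ≡ 0  ⇒  +1.
(a,b)_31: α=3, u≡26; β=2, v≡16 (mod 31); (26|31)=-1, (16|31)=+1; sign (−1)^0·-1^2·+1^3 = +1.
|Ram(19084065, 205205)| = 6, even; anisotropic at {3, 5, 7, 11, 13, 41}.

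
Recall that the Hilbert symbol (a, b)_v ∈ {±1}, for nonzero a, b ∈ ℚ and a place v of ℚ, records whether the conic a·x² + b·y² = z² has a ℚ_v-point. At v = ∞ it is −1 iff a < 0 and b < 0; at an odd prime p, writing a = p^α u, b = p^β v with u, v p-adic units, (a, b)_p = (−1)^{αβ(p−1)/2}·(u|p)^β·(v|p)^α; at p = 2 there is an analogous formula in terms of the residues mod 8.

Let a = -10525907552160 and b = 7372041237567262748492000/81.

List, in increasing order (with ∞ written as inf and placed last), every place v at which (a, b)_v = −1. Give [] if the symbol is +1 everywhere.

(a, b) ≡ (-5610, 15470) mod (ℚ^×)²; places V = {2, 3, 5, 7, 11, 13, 17, ∞}.
(a,b)_∞: sgn(-5610)=−, sgn(15470)=+, so +1.
(a,b)_7: α=4, u≡2; β=9, v≡6 (mod 7); (2|7)=+1, (6|7)=-1; sign (−1)^0·+1^9·-1^4 = +1.
(a,b)_13: α=2, u≡5; β=3, v≡5 (mod 13); (5|13)=-1, (5|13)=-1; sign (−1)^0·-1^3·-1^2 = -1.
(a,b)_17: α=3, u≡6; β=5, v≡4 (mod 17); (6|17)=-1, (4|17)=+1; sign (−1)^0·-1^5·+1^3 = -1.
(a,b)_2: α=5, β=5; u≡3, v≡7 (mod 8); ε(u)ε(v)=1·1, αω(v)=5·0, βω(u)=5·1; sum ≡ 0  ⇒  +1.
(a,b)_11: α=1, u≡6; β=4, v≡9 (mod 11); (6|11)=-1, (9|11)=+1; sign (−1)^0·-1^4·+1^1 = +1.
(a,b)_5: α=1, u≡3; β=3, v≡1 (mod 5); (3|5)=-1, (1|5)=+1; sign (−1)^0·-1^3·+1^1 = -1.
(a,b)_3: α=1, u≡2; β=-4, v≡2 (mod 3); (2|3)=-1, (2|3)=-1; sign (−1)^0·-1^-4·-1^1 = -1.
(-5610, 15470 / ℚ) ramifies at {3, 5, 13, 17}: a division algebra.

[3, 5, 13, 17]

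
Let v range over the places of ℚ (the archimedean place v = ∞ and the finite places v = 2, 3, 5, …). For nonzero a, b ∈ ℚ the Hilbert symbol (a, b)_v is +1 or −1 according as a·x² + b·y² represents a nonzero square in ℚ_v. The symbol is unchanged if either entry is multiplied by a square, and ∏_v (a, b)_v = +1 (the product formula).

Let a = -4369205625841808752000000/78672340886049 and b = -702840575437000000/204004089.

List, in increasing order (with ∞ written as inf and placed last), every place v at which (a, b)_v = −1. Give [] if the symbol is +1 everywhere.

[31, inf]

(a, b) ≡ (-110143, -5797) mod (ℚ^×)²; places V = {2, 3, 5, 7, 11, 13, 17, 19, 23, 31, ∞}.
(a,b)_2: α=10, β=6; u≡1, v≡3 (mod 8); ε(u)ε(v)=0·1, αω(v)=10·1, βω(u)=6·0; sum ≡ 0  ⇒  +1.
(a,b)_31: α=1, u≡11; β=1, v≡26 (mod 31); (11|31)=-1, (26|31)=-1; sign (−1)^1·-1^1·-1^1 = -1.
(a,b)_23: α=-6, u≡16; β=-4, v≡21 (mod 23); (16|23)=+1, (21|23)=-1; sign (−1)^0·+1^-4·-1^-6 = +1.
(a,b)_3: α=-12, u≡2; β=-6, v≡2 (mod 3); (2|3)=-1, (2|3)=-1; sign (−1)^0·-1^-6·-1^-12 = +1.
(a,b)_∞: sgn(-110143)=−, sgn(-5797)=−, so -1.
(a,b)_17: α=1, u≡8; β=1, v≡9 (mod 17); (8|17)=+1, (9|17)=+1; sign (−1)^0·+1^1·+1^1 = +1.
(a,b)_5: α=6, u≡3; β=6, v≡3 (mod 5); (3|5)=-1, (3|5)=-1; sign (−1)^0·-1^6·-1^6 = +1.
(a,b)_13: α=4, u≡2; β=2, v≡10 (mod 13); (2|13)=-1, (10|13)=+1; sign (−1)^0·-1^2·+1^4 = +1.
(a,b)_7: α=2, u≡4; β=2, v≡5 (mod 7); (4|7)=+1, (5|7)=-1; sign (−1)^0·+1^2·-1^2 = +1.
(a,b)_11: α=7, u≡6; β=5, v≡3 (mod 11); (6|11)=-1, (3|11)=+1; sign (−1)^1·-1^5·+1^7 = +1.
(a,b)_19: α=1, u≡5; β=0, v≡7 (mod 19); (5|19)=+1, (7|19)=+1; sign (−1)^0·+1^0·+1^1 = +1.
|Ram(-110143, -5797)| = 2, even; anisotropic at {31, ∞}.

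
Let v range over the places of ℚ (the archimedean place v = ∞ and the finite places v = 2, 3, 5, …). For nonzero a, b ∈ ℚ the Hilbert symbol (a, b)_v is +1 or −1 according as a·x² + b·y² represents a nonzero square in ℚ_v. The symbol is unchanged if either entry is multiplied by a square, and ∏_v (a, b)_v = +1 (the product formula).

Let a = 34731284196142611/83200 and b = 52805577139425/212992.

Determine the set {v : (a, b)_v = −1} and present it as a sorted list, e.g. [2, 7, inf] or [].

[11, 13, 29, 37]

Mod squares: a ≡ 703703, b ≡ 2915341. Check v ∈ {∞, 2, 3, 5, 7, 11, 13, 19, 29, 31, 37}.
v=∞: 703703 > 0 and 2915341 > 0  ⇒  (a,b)_∞ = +1.
v=11: a=11^3·(≡10), b=11^3·(≡6) mod 11; (10|11)=-1, (6|11)=-1; (−1)^{3·3·5}·(-1)^3·(-1)^3 = -1.
v=3: a=3^8·(≡2), b=3^4·(≡1) mod 3; (2|3)=-1, (1|3)=+1; (−1)^{8·4·1}·(-1)^4·(+1)^8 = +1.
v=29: a=29^2·(≡27), b=29^1·(≡19) mod 29; (27|29)=-1, (19|29)=-1; (−1)^{2·1·14}·(-1)^1·(-1)^2 = -1.
v=5: a=5^-2·(≡2), b=5^2·(≡1) mod 5; (2|5)=-1, (1|5)=+1; (−1)^{-2·2·2}·(-1)^2·(+1)^-2 = +1.
v=7: a=7^1·(≡1), b=7^0·(≡4) mod 7; (1|7)=+1, (4|7)=+1; (−1)^{1·0·3}·(+1)^0·(+1)^1 = +1.
v=31: a=31^2·(≡21), b=31^2·(≡10) mod 31; (21|31)=-1, (10|31)=+1; (−1)^{2·2·15}·(-1)^2·(+1)^2 = +1.
v=2: v_2(a)=-8, v_2(b)=-14; units ≡ 7, 5 (mod 8); ε·ε+αω+βω = 1·0+-8·1+-14·0 ≡ 0  ⇒  (a,b)_2 = +1.
v=19: a=19^1·(≡11), b=19^1·(≡3) mod 19; (11|19)=+1, (3|19)=-1; (−1)^{1·1·9}·(+1)^1·(-1)^1 = +1.
v=13: a=13^-1·(≡3), b=13^-1·(≡8) mod 13; (3|13)=+1, (8|13)=-1; (−1)^{-1·-1·6}·(+1)^-1·(-1)^-1 = -1.
v=37: a=37^1·(≡1), b=37^1·(≡2) mod 37; (1|37)=+1, (2|37)=-1; (−1)^{1·1·18}·(+1)^1·(-1)^1 = -1.
|Ram(703703, 2915341)| = 4, even; anisotropic at {11, 13, 29, 37}.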